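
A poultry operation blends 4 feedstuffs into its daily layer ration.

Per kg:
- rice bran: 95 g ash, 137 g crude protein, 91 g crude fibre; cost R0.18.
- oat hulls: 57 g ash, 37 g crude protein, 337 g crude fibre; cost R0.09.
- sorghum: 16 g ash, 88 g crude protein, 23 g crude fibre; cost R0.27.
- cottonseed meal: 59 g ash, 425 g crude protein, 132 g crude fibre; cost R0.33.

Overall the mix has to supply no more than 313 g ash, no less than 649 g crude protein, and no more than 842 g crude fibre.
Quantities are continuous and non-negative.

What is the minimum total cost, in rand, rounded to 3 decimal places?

Treat it as an LP. Let x1 = kg of rice bran, x2 = kg of oat hulls, x3 = kg of sorghum, x4 = kg of cottonseed meal.
Minimise 0.18x1 + 0.09x2 + 0.27x3 + 0.33x4 with:
  95x1 + 57x2 + 16x3 + 59x4 ≤ 313   (ash)
  137x1 + 37x2 + 88x3 + 425x4 ≥ 649   (crude protein)
  91x1 + 337x2 + 23x3 + 132x4 ≤ 842   (crude fibre)
  x1, x2, x3, x4 ≥ 0.
The minimum-cost mix takes nothing from rice bran, oat hulls, sorghum — only cottonseed meal. The crude protein requirement is met with equality.
So cottonseed meal = 1.527 kg.
Total cost: 0.33·1.527 = 0.50391.

R0.504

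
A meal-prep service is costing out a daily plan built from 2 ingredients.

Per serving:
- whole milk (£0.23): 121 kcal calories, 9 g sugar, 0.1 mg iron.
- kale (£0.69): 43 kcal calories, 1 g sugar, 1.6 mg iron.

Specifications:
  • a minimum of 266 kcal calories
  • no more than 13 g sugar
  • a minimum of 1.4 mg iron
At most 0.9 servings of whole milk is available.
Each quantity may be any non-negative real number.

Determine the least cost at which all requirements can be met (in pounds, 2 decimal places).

£2.73

Let x1 = servings of whole milk, x2 = servings of kale.
Minimize 0.23x1 + 0.69x2 subject to:
  121x1 + 43x2 ≥ 266   (calories)
  9x1 + 1x2 ≤ 13   (sugar)
  0.1x1 + 1.6x2 ≥ 1.4   (iron)
  x1 ≤ 0.9
  x1, x2 ≥ 0.
Both inputs are positive at the optimum. There the calories and the whole milk cap constraints are tight.
That vertex is x1 = 0.9, x2 = 3.653.
Cost = 0.23·0.9 + 0.69·3.653 = 2.7276.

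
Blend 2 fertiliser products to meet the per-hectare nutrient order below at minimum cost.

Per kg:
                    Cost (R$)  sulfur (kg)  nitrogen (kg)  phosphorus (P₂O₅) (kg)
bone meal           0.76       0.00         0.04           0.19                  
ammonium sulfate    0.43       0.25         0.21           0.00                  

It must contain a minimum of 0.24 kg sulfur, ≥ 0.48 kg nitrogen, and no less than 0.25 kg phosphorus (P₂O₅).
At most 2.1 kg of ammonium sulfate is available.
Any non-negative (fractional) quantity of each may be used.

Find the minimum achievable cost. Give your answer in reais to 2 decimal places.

R$1.88

This is a linear program. Let x1 = kg of bone meal, x2 = kg of ammonium sulfate.
Minimise 0.76x1 + 0.43x2 s.t.:
  0.25x2 ≥ 0.24   (sulfur)
  0.04x1 + 0.21x2 ≥ 0.48   (nitrogen)
  0.19x1 ≥ 0.25   (phosphorus (P₂O₅))
  x2 ≤ 2.1
  x1, x2 ≥ 0.
Both inputs are positive at the optimum. The nitrogen and phosphorus (P₂O₅) requirements are met with equality.
That vertex is x1 = 1.316, x2 = 2.035.
Objective = 0.76·1.316 + 0.43·2.035 = 1.8752.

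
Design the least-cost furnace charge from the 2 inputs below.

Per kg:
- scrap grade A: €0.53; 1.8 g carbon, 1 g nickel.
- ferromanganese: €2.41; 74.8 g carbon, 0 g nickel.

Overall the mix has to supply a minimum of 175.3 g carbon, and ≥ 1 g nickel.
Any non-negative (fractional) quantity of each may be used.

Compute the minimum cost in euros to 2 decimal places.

Set it up as a linear program. Let x1 = kg of scrap grade A, x2 = kg of ferromanganese.
min 0.53x1 + 2.41x2 s.t.:
  1.8x1 + 74.8x2 ≥ 175.3   (carbon)
  1x1 ≥ 1   (nickel)
  x1, x2 ≥ 0.
Both inputs are positive at the optimum. The carbon and nickel requirements are met with equality.
Solving gives x1 = 1, x2 = 2.32.
Cost = 0.53·1 + 2.41·2.32 = 6.1212.

€6.12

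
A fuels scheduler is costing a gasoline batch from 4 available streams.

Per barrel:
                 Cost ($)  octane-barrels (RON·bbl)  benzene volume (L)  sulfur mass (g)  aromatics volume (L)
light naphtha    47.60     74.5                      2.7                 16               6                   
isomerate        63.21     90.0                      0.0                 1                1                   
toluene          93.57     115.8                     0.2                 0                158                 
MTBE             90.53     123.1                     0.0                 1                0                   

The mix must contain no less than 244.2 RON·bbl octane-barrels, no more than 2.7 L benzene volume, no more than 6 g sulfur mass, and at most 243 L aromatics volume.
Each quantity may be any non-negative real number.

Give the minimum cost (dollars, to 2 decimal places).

Let x1 = barrels of light naphtha, x2 = barrels of isomerate, x3 = barrels of toluene, x4 = barrels of MTBE.
Minimize 47.6x1 + 63.21x2 + 93.57x3 + 90.53x4 subject to:
  74.5x1 + 90x2 + 115.8x3 + 123.1x4 ≥ 244.2   (octane-barrels)
  2.7x1 + 0.2x3 ≤ 2.7   (benzene volume)
  16x1 + 1x2 + 1x4 ≤ 6   (sulfur mass)
  6x1 + 1x2 + 158x3 ≤ 243   (aromatics volume)
  x1, x2, x3, x4 ≥ 0.
The minimum-cost mix takes nothing from toluene, MTBE — only light naphtha, isomerate. The octane-barrels and sulfur mass requirements are met with equality.
Optimal quantities: light naphtha = 0.21662 barrels, isomerate = 2.534 barrels.
Cost = 47.6·0.21662 + 63.21·2.534 = 170.4853.

$170.49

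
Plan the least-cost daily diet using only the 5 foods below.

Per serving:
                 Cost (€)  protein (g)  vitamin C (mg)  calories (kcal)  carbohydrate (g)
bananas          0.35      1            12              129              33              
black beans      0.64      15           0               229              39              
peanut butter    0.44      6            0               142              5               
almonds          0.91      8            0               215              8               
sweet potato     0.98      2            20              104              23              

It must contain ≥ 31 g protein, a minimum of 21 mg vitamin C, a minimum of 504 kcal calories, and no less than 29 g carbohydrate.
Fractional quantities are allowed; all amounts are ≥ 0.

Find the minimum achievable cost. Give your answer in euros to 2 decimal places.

€1.86

This is a linear program. Let x1 = servings of bananas, x2 = servings of black beans, x3 = servings of peanut butter, x4 = servings of almonds, x5 = servings of sweet potato.
Minimize 0.35x1 + 0.64x2 + 0.44x3 + 0.91x4 + 0.98x5 subject to:
  1x1 + 15x2 + 6x3 + 8x4 + 2x5 ≥ 31   (protein)
  12x1 + 20x5 ≥ 21   (vitamin C)
  129x1 + 229x2 + 142x3 + 215x4 + 104x5 ≥ 504   (calories)
  33x1 + 39x2 + 5x3 + 8x4 + 23x5 ≥ 29   (carbohydrate)
  x1, x2, x3, x4, x5 ≥ 0.
The optimal basis is {bananas, black beans}; peanut butter, almonds, sweet potato drop out. Binding constraints: protein and vitamin C.
So bananas = 1.75 servings, black beans = 1.95 servings.
Cost = 0.35·1.75 + 0.64·1.95 = 1.8605.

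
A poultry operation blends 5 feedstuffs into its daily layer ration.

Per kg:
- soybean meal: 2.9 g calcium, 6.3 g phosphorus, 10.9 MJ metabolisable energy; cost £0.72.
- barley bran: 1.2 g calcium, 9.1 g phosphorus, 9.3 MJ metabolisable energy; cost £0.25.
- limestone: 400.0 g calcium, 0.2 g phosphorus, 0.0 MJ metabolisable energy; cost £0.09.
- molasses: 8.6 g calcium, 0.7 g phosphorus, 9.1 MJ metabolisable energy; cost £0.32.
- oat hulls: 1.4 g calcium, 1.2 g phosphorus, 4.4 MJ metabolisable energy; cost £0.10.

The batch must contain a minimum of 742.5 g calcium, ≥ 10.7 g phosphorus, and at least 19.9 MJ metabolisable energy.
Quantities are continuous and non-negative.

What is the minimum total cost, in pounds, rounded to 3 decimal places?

£0.647

Let x1 = kg of soybean meal, x2 = kg of barley bran, x3 = kg of limestone, x4 = kg of molasses, x5 = kg of oat hulls.
min 0.72x1 + 0.25x2 + 0.09x3 + 0.32x4 + 0.1x5 s.t.:
  2.9x1 + 1.2x2 + 400x3 + 8.6x4 + 1.4x5 ≥ 742.5   (calcium)
  6.3x1 + 9.1x2 + 0.2x3 + 0.7x4 + 1.2x5 ≥ 10.7   (phosphorus)
  10.9x1 + 9.3x2 + 9.1x4 + 4.4x5 ≥ 19.9   (metabolisable energy)
  x1, x2, x3, x4, x5 ≥ 0.
The minimum-cost mix takes nothing from soybean meal, molasses — only barley bran, limestone, oat hulls. The calcium, phosphorus, metabolisable energy requirements are met with equality.
That vertex is x2 = 0.7471, x3 = 1.844, x5 = 2.944.
Hence cost = 0.25·0.7471 + 0.09·1.844 + 0.1·2.944 = £0.64714.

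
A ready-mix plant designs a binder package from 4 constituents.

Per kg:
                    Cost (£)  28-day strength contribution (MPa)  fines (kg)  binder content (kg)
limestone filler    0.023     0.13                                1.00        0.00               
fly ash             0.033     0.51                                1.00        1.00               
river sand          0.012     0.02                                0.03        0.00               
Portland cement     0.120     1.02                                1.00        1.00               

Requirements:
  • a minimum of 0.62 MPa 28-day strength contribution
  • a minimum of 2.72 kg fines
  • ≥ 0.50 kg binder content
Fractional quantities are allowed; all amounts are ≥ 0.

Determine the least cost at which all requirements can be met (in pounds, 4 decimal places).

Let x1 = kg of limestone filler, x2 = kg of fly ash, x3 = kg of river sand, x4 = kg of Portland cement.
min 0.023x1 + 0.033x2 + 0.012x3 + 0.12x4 s.t.:
  0.13x1 + 0.51x2 + 0.02x3 + 1.02x4 ≥ 0.62   (28-day strength contribution)
  1x1 + 1x2 + 0.03x3 + 1x4 ≥ 2.72   (fines)
  1x2 + 1x4 ≥ 0.5   (binder content)
  x1, x2, x3, x4 ≥ 0.
The minimum-cost mix takes nothing from river sand, Portland cement — only limestone filler, fly ash. The 28-day strength contribution and fines requirements are met with equality.
That vertex is x1 = 2.019, x2 = 0.7011.
Total cost: 0.023·2.019 + 0.033·0.7011 = 0.069573.

£0.0696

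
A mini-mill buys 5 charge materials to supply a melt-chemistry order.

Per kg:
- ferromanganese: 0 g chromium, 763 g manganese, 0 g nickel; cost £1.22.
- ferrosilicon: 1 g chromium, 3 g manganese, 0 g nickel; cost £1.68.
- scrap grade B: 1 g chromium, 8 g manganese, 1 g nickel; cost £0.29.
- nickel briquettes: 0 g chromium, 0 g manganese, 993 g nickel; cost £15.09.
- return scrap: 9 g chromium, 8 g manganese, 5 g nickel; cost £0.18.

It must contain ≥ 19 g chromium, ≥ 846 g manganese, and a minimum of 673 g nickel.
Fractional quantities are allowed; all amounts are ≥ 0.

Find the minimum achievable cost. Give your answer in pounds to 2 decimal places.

£11.77

This is a linear program. Let x1 = kg of ferromanganese, x2 = kg of ferrosilicon, x3 = kg of scrap grade B, x4 = kg of nickel briquettes, x5 = kg of return scrap.
min 1.22x1 + 1.68x2 + 0.29x3 + 15.09x4 + 0.18x5 with:
  1x2 + 1x3 + 9x5 ≥ 19   (chromium)
  763x1 + 3x2 + 8x3 + 8x5 ≥ 846   (manganese)
  1x3 + 993x4 + 5x5 ≥ 673   (nickel)
  x1, x2, x3, x4, x5 ≥ 0.
The minimum-cost mix takes nothing from ferrosilicon, scrap grade B — only ferromanganese, nickel briquettes, return scrap. The chromium, manganese, nickel requirements are met with equality.
That vertex is x1 = 1.087, x4 = 0.6671, x5 = 2.111.
Objective = 1.22·1.087 + 15.09·0.6671 + 0.18·2.111 = 11.7727.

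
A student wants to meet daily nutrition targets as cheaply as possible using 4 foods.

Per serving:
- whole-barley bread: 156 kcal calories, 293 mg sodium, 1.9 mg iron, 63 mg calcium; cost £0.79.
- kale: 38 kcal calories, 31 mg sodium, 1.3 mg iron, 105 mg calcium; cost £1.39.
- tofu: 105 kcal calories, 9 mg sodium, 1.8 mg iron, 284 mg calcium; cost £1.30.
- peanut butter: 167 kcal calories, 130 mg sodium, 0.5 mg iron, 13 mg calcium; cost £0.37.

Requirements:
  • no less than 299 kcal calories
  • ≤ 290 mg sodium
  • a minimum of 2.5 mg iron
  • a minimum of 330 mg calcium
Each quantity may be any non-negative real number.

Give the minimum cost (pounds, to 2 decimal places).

Set it up as a linear program. Let x1 = servings of whole-barley bread, x2 = servings of kale, x3 = servings of tofu, x4 = servings of peanut butter.
min 0.79x1 + 1.39x2 + 1.3x3 + 0.37x4 s.t.:
  156x1 + 38x2 + 105x3 + 167x4 ≥ 299   (calories)
  293x1 + 31x2 + 9x3 + 130x4 ≤ 290   (sodium)
  1.9x1 + 1.3x2 + 1.8x3 + 0.5x4 ≥ 2.5   (iron)
  63x1 + 105x2 + 284x3 + 13x4 ≥ 330   (calcium)
  x1, x2, x3, x4 ≥ 0.
At the optimum only tofu, peanut butter are positive (whole-barley bread, kale = 0). The calories and calcium requirements are met with equality.
Optimal quantities: tofu = 1.112 servings, peanut butter = 1.091 servings.
Objective = 1.3·1.112 + 0.37·1.091 = 1.8493.

£1.85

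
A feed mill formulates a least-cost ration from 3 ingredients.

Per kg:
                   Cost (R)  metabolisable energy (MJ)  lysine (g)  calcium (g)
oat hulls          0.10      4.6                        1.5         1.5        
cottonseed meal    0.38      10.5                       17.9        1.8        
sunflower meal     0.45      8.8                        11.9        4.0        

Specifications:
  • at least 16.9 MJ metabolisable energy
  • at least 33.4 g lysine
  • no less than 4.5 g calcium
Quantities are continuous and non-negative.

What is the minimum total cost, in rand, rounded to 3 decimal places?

Treat it as an LP. Let x1 = kg of oat hulls, x2 = kg of cottonseed meal, x3 = kg of sunflower meal.
Minimise 0.1x1 + 0.38x2 + 0.45x3 s.t.:
  4.6x1 + 10.5x2 + 8.8x3 ≥ 16.9   (metabolisable energy)
  1.5x1 + 17.9x2 + 11.9x3 ≥ 33.4   (lysine)
  1.5x1 + 1.8x2 + 4x3 ≥ 4.5   (calcium)
  x1, x2, x3 ≥ 0.
At the optimum only oat hulls, cottonseed meal are positive (sunflower meal = 0). Binding constraints: lysine and calcium.
So oat hulls = 0.846 kg, cottonseed meal = 1.795 kg.
Cost = 0.1·0.846 + 0.38·1.795 = 0.76670.

R0.767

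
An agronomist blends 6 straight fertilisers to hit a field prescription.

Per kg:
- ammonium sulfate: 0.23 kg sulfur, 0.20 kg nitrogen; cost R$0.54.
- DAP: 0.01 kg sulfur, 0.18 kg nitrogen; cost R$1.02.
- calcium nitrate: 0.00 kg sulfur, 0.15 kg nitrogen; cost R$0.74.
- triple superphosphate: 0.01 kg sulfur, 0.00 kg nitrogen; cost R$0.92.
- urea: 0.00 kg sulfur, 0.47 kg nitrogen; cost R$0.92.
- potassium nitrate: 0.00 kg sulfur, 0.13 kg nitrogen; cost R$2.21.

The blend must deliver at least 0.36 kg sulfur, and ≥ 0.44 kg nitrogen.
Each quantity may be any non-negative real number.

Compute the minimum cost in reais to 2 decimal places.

Let x1 = kg of ammonium sulfate, x2 = kg of DAP, x3 = kg of calcium nitrate, x4 = kg of triple superphosphate, x5 = kg of urea, x6 = kg of potassium nitrate.
Minimize 0.54x1 + 1.02x2 + 0.74x3 + 0.92x4 + 0.92x5 + 2.21x6 s.t.:
  0.23x1 + 0.01x2 + 0.01x4 ≥ 0.36   (sulfur)
  0.2x1 + 0.18x2 + 0.15x3 + 0.47x5 + 0.13x6 ≥ 0.44   (nitrogen)
  x1, x2, x3, x4, x5, x6 ≥ 0.
The cheapest feasible vertex uses only ammonium sulfate, urea; DAP, calcium nitrate, triple superphosphate, potassium nitrate are not used. Binding constraints: sulfur and nitrogen.
So ammonium sulfate = 1.565 kg, urea = 0.2701 kg.
Total cost: 0.54·1.565 + 0.92·0.2701 = 1.0936.

R$1.09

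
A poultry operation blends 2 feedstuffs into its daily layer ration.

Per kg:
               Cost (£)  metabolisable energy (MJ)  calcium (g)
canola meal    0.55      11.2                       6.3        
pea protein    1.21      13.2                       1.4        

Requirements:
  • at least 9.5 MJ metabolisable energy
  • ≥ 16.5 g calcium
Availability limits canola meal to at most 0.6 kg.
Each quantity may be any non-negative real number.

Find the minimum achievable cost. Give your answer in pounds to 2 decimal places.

£11.32

Set it up as a linear program. Let x1 = kg of canola meal, x2 = kg of pea protein.
min 0.55x1 + 1.21x2 subject to:
  11.2x1 + 13.2x2 ≥ 9.5   (metabolisable energy)
  6.3x1 + 1.4x2 ≥ 16.5   (calcium)
  x1 ≤ 0.6
  x1, x2 ≥ 0.
Both inputs are positive at the optimum. The calcium and the canola meal cap requirements are met with equality.
So canola meal = 0.6 kg, pea protein = 9.086 kg.
Hence cost = 0.55·0.6 + 1.21·9.086 = £11.3241.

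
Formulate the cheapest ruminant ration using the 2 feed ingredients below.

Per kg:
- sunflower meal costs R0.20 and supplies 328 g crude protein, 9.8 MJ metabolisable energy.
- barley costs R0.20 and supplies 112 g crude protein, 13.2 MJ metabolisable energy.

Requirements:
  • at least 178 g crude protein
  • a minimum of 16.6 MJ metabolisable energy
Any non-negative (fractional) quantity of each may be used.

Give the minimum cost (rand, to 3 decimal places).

Let x1 = kg of sunflower meal, x2 = kg of barley.
min 0.2x1 + 0.2x2 with:
  328x1 + 112x2 ≥ 178   (crude protein)
  9.8x1 + 13.2x2 ≥ 16.6   (metabolisable energy)
  x1, x2 ≥ 0.
Both inputs are positive at the optimum. There the crude protein and metabolisable energy constraints are tight.
So sunflower meal = 0.1517 kg, barley = 1.145 kg.
Total cost: 0.2·0.1517 + 0.2·1.145 = 0.25934.

R0.259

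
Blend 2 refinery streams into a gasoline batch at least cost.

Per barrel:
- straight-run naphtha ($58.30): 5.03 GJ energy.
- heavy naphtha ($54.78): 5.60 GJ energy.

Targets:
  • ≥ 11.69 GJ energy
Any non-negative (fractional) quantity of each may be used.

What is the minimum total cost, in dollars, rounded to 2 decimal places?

Let x1 = barrels of straight-run naphtha, x2 = barrels of heavy naphtha.
min 58.3x1 + 54.78x2 with:
  5.03x1 + 5.6x2 ≥ 11.69   (energy)
  x1, x2 ≥ 0.
The optimal basis is {heavy naphtha}; straight-run naphtha drops out. There the energy constraint is tight.
That vertex is x2 = 2.0875.
Cost = 54.78·2.0875 = 114.3533.

$114.35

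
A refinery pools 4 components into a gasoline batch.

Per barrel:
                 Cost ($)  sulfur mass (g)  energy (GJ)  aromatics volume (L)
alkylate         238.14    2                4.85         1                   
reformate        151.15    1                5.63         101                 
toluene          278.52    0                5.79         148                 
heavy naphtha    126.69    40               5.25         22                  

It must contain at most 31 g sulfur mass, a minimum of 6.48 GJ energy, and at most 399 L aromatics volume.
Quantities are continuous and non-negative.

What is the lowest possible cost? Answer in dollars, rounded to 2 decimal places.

Let x1 = barrels of alkylate, x2 = barrels of reformate, x3 = barrels of toluene, x4 = barrels of heavy naphtha.
min 238.14x1 + 151.15x2 + 278.52x3 + 126.69x4 subject to:
  2x1 + 1x2 + 40x4 ≤ 31   (sulfur mass)
  4.85x1 + 5.63x2 + 5.79x3 + 5.25x4 ≥ 6.48   (energy)
  1x1 + 101x2 + 148x3 + 22x4 ≤ 399   (aromatics volume)
  x1, x2, x3, x4 ≥ 0.
The optimal basis is {reformate, heavy naphtha}; alkylate, toluene drop out. There the sulfur mass and energy constraints are tight.
So reformate = 0.43851 barrels, heavy naphtha = 0.76404 barrels.
Total cost: 151.15·0.43851 + 126.69·0.76404 = 163.0770.

$163.08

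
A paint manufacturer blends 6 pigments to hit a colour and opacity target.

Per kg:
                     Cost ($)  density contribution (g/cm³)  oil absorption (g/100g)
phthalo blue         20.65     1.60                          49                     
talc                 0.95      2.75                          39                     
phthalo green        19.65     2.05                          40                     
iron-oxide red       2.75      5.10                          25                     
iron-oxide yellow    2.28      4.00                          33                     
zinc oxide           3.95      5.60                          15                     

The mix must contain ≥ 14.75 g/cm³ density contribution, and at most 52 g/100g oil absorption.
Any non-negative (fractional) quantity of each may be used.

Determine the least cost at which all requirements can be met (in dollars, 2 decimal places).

This is a linear program. Let x1 = kg of phthalo blue, x2 = kg of talc, x3 = kg of phthalo green, x4 = kg of iron-oxide red, x5 = kg of iron-oxide yellow, x6 = kg of zinc oxide.
Minimise 20.65x1 + 0.95x2 + 19.65x3 + 2.75x4 + 2.28x5 + 3.95x6 s.t.:
  1.6x1 + 2.75x2 + 2.05x3 + 5.1x4 + 4x5 + 5.6x6 ≥ 14.75   (density contribution)
  49x1 + 39x2 + 40x3 + 25x4 + 33x5 + 15x6 ≤ 52   (oil absorption)
  x1, x2, x3, x4, x5, x6 ≥ 0.
The optimal basis is {iron-oxide red, zinc oxide}; phthalo blue, talc, phthalo green, iron-oxide yellow drop out. There the density contribution and oil absorption constraints are tight.
So iron-oxide red = 1.102 kg, zinc oxide = 1.631 kg.
Objective = 2.75·1.102 + 3.95·1.631 = 9.4730.

$9.47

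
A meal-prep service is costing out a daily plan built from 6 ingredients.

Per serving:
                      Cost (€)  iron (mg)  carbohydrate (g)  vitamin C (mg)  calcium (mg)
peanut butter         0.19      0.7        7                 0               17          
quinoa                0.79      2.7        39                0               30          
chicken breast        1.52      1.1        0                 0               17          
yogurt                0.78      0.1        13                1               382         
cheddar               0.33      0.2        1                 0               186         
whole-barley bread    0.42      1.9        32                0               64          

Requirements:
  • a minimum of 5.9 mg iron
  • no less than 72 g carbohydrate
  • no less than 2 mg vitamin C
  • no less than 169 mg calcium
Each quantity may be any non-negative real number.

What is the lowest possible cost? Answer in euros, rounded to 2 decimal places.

€2.82

Let x1 = servings of peanut butter, x2 = servings of quinoa, x3 = servings of chicken breast, x4 = servings of yogurt, x5 = servings of cheddar, x6 = servings of whole-barley bread.
Minimize 0.19x1 + 0.79x2 + 1.52x3 + 0.78x4 + 0.33x5 + 0.42x6 subject to:
  0.7x1 + 2.7x2 + 1.1x3 + 0.1x4 + 0.2x5 + 1.9x6 ≥ 5.9   (iron)
  7x1 + 39x2 + 13x4 + 1x5 + 32x6 ≥ 72   (carbohydrate)
  1x4 ≥ 2   (vitamin C)
  17x1 + 30x2 + 17x3 + 382x4 + 186x5 + 64x6 ≥ 169   (calcium)
  x1, x2, x3, x4, x5, x6 ≥ 0.
The minimum-cost mix takes nothing from peanut butter, quinoa, chicken breast, cheddar — only yogurt, whole-barley bread. The iron and vitamin C requirements are met with equality.
Optimal quantities: yogurt = 2 servings, whole-barley bread = 3 servings.
Hence cost = 0.78·2 + 0.42·3 = €2.8200.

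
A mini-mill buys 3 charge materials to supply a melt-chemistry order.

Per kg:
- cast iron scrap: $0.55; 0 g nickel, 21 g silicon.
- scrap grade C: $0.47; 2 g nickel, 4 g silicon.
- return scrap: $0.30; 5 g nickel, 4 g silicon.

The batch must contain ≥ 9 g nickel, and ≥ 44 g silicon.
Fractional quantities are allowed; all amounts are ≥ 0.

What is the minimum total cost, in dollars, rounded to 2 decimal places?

$1.50

Let x1 = kg of cast iron scrap, x2 = kg of scrap grade C, x3 = kg of return scrap.
min 0.55x1 + 0.47x2 + 0.3x3 subject to:
  2x2 + 5x3 ≥ 9   (nickel)
  21x1 + 4x2 + 4x3 ≥ 44   (silicon)
  x1, x2, x3 ≥ 0.
The optimal basis is {cast iron scrap, return scrap}; scrap grade C drops out. Binding constraints: nickel and silicon.
So cast iron scrap = 1.752 kg, return scrap = 1.8 kg.
Cost = 0.55·1.752 + 0.3·1.8 = 1.5036.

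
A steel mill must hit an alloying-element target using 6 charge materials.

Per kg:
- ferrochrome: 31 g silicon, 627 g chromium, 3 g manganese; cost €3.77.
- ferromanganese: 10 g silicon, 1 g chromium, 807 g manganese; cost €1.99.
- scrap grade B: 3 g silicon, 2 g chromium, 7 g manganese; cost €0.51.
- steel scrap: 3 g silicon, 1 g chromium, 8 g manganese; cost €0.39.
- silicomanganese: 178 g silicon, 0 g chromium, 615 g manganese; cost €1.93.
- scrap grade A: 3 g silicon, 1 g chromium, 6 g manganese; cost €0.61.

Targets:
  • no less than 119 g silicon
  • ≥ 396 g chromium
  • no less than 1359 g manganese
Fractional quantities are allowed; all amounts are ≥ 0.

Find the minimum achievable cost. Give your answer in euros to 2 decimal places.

This is a linear program. Let x1 = kg of ferrochrome, x2 = kg of ferromanganese, x3 = kg of scrap grade B, x4 = kg of steel scrap, x5 = kg of silicomanganese, x6 = kg of scrap grade A.
min 3.77x1 + 1.99x2 + 0.51x3 + 0.39x4 + 1.93x5 + 0.61x6 with:
  31x1 + 10x2 + 3x3 + 3x4 + 178x5 + 3x6 ≥ 119   (silicon)
  627x1 + 1x2 + 2x3 + 1x4 + 1x6 ≥ 396   (chromium)
  3x1 + 807x2 + 7x3 + 8x4 + 615x5 + 6x6 ≥ 1359   (manganese)
  x1, x2, x3, x4, x5, x6 ≥ 0.
The optimal basis is {ferrochrome, ferromanganese, silicomanganese}; scrap grade B, steel scrap, scrap grade A drop out. The silicon, chromium, manganese requirements are met with equality.
That vertex is x1 = 0.6295, x2 = 1.312, x5 = 0.4852.
Cost = 3.77·0.6295 + 1.99·1.312 + 1.93·0.4852 = 5.9205.

€5.92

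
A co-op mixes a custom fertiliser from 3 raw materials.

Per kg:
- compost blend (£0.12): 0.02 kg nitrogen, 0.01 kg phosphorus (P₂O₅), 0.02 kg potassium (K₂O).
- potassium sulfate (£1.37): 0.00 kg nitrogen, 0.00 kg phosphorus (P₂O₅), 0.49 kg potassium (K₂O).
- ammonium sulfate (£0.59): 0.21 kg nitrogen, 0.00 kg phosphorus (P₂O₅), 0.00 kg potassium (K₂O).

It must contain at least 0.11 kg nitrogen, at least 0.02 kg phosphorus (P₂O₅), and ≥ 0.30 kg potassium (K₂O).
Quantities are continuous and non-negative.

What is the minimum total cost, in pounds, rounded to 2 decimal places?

This is a linear program. Let x1 = kg of compost blend, x2 = kg of potassium sulfate, x3 = kg of ammonium sulfate.
Minimise 0.12x1 + 1.37x2 + 0.59x3 with:
  0.02x1 + 0.21x3 ≥ 0.11   (nitrogen)
  0.01x1 ≥ 0.02   (phosphorus (P₂O₅))
  0.02x1 + 0.49x2 ≥ 0.3   (potassium (K₂O))
  x1, x2, x3 ≥ 0.
The optimal mix uses every input. The nitrogen, phosphorus (P₂O₅), potassium (K₂O) requirements are met with equality.
That vertex is x1 = 2, x2 = 0.5306, x3 = 0.3333.
Cost = 0.12·2 + 1.37·0.5306 + 0.59·0.3333 = 1.1636.

£1.16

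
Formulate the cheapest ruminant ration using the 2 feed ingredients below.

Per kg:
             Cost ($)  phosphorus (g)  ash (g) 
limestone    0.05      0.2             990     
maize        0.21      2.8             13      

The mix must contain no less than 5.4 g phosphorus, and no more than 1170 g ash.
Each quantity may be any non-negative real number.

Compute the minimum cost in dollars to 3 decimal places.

Let x1 = kg of limestone, x2 = kg of maize.
Minimise 0.05x1 + 0.21x2 subject to:
  0.2x1 + 2.8x2 ≥ 5.4   (phosphorus)
  990x1 + 13x2 ≤ 1170   (ash)
  x1, x2 ≥ 0.
At the optimum only maize is positive (limestone = 0). There the phosphorus constraint is tight.
Solving gives x2 = 1.929.
Hence cost = 0.21·1.929 = $0.40509.

$0.405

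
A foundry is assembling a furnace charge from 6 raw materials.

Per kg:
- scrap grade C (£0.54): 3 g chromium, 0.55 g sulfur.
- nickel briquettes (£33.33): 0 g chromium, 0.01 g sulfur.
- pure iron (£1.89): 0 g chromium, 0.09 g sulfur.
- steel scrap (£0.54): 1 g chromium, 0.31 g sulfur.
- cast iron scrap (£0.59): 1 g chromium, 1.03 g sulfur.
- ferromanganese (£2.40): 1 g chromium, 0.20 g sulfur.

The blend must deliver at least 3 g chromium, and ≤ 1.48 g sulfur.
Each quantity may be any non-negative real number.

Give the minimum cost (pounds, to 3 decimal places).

£0.540

Let x1 = kg of scrap grade C, x2 = kg of nickel briquettes, x3 = kg of pure iron, x4 = kg of steel scrap, x5 = kg of cast iron scrap, x6 = kg of ferromanganese.
Minimize 0.54x1 + 33.33x2 + 1.89x3 + 0.54x4 + 0.59x5 + 2.4x6 with:
  3x1 + 1x4 + 1x5 + 1x6 ≥ 3   (chromium)
  0.55x1 + 0.01x2 + 0.09x3 + 0.31x4 + 1.03x5 + 0.2x6 ≤ 1.48   (sulfur)
  x1, x2, x3, x4, x5, x6 ≥ 0.
The optimal basis is {scrap grade C}; nickel briquettes, pure iron, steel scrap, cast iron scrap, ferromanganese drop out. There the chromium constraint is tight.
That vertex is x1 = 1.
Total cost: 0.54·1 = 0.54000.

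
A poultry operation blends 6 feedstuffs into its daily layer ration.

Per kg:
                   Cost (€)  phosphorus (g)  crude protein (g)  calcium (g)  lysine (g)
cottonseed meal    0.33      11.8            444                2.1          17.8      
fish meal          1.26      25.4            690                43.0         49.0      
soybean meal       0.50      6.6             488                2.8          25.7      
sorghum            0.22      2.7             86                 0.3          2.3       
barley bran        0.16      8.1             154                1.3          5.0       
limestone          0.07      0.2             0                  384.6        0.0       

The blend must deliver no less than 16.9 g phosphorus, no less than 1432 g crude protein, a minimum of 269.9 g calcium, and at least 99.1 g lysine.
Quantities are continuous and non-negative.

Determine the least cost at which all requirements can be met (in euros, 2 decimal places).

€1.88

Let x1 = kg of cottonseed meal, x2 = kg of fish meal, x3 = kg of soybean meal, x4 = kg of sorghum, x5 = kg of barley bran, x6 = kg of limestone.
Minimise 0.33x1 + 1.26x2 + 0.5x3 + 0.22x4 + 0.16x5 + 0.07x6 with:
  11.8x1 + 25.4x2 + 6.6x3 + 2.7x4 + 8.1x5 + 0.2x6 ≥ 16.9   (phosphorus)
  444x1 + 690x2 + 488x3 + 86x4 + 154x5 ≥ 1432   (crude protein)
  2.1x1 + 43x2 + 2.8x3 + 0.3x4 + 1.3x5 + 384.6x6 ≥ 269.9   (calcium)
  17.8x1 + 49x2 + 25.7x3 + 2.3x4 + 5x5 ≥ 99.1   (lysine)
  x1, x2, x3, x4, x5, x6 ≥ 0.
The optimal basis is {cottonseed meal, limestone}; fish meal, soybean meal, sorghum, barley bran drop out. Binding constraints: calcium and lysine.
Optimal quantities: cottonseed meal = 5.567 kg, limestone = 0.6714 kg.
Objective = 0.33·5.567 + 0.07·0.6714 = 1.8841.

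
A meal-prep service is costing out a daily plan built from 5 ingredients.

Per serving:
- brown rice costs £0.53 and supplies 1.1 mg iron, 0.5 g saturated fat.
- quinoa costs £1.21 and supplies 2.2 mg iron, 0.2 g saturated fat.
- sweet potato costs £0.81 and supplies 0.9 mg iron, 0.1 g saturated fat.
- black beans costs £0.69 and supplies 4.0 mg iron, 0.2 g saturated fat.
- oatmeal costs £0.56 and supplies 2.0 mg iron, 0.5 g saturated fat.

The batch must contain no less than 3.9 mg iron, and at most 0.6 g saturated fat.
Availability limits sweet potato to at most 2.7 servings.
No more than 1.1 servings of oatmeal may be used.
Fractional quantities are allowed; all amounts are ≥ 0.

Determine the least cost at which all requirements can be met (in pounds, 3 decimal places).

Let x1 = servings of brown rice, x2 = servings of quinoa, x3 = servings of sweet potato, x4 = servings of black beans, x5 = servings of oatmeal.
Minimize 0.53x1 + 1.21x2 + 0.81x3 + 0.69x4 + 0.56x5 s.t.:
  1.1x1 + 2.2x2 + 0.9x3 + 4x4 + 2x5 ≥ 3.9   (iron)
  0.5x1 + 0.2x2 + 0.1x3 + 0.2x4 + 0.5x5 ≤ 0.6   (saturated fat)
  x3 ≤ 2.7
  x5 ≤ 1.1
  x1, x2, x3, x4, x5 ≥ 0.
The cheapest feasible vertex uses only black beans; brown rice, quinoa, sweet potato, oatmeal are not used. Binding constraint: iron.
Solving gives x4 = 0.975.
Total cost: 0.69·0.975 = 0.67275.

£0.673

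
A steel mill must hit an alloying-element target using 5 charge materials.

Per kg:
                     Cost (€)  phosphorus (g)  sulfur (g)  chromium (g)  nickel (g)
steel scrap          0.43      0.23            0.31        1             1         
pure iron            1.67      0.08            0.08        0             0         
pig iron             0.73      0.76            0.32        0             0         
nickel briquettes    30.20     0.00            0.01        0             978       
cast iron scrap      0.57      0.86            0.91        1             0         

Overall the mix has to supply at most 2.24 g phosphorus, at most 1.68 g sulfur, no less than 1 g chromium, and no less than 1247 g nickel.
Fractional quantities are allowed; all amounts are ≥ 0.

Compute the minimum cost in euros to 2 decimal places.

€38.91

Let x1 = kg of steel scrap, x2 = kg of pure iron, x3 = kg of pig iron, x4 = kg of nickel briquettes, x5 = kg of cast iron scrap.
min 0.43x1 + 1.67x2 + 0.73x3 + 30.2x4 + 0.57x5 subject to:
  0.23x1 + 0.08x2 + 0.76x3 + 0.86x5 ≤ 2.24   (phosphorus)
  0.31x1 + 0.08x2 + 0.32x3 + 0.01x4 + 0.91x5 ≤ 1.68   (sulfur)
  1x1 + 1x5 ≥ 1   (chromium)
  1x1 + 978x4 ≥ 1247   (nickel)
  x1, x2, x3, x4, x5 ≥ 0.
At the optimum only steel scrap, nickel briquettes are positive (pure iron, pig iron, cast iron scrap = 0). The chromium and nickel requirements are met with equality.
Solving gives x1 = 1, x4 = 1.27403.
Objective = 0.43·1 + 30.2·1.27403 = 38.9057.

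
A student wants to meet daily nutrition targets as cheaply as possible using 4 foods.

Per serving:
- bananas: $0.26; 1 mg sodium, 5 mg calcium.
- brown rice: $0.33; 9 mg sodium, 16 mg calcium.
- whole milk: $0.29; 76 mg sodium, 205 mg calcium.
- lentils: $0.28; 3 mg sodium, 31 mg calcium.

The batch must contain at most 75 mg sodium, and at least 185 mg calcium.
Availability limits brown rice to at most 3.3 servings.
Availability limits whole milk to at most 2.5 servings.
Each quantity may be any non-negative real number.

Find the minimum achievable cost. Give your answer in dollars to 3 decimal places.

$0.262

Treat it as an LP. Let x1 = servings of bananas, x2 = servings of brown rice, x3 = servings of whole milk, x4 = servings of lentils.
Minimise 0.26x1 + 0.33x2 + 0.29x3 + 0.28x4 s.t.:
  1x1 + 9x2 + 76x3 + 3x4 ≤ 75   (sodium)
  5x1 + 16x2 + 205x3 + 31x4 ≥ 185   (calcium)
  x2 ≤ 3.3
  x3 ≤ 2.5
  x1, x2, x3, x4 ≥ 0.
The cheapest feasible vertex uses only whole milk; bananas, brown rice, lentils are not used. The calcium requirement is met with equality.
So whole milk = 0.9024 servings.
Cost = 0.29·0.9024 = 0.26170.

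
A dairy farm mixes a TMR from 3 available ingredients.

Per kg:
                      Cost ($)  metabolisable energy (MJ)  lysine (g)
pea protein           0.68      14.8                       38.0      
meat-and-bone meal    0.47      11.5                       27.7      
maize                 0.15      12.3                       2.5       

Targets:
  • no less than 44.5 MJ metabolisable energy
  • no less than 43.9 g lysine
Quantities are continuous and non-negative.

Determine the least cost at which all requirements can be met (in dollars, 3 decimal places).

$0.996

Let x1 = kg of pea protein, x2 = kg of meat-and-bone meal, x3 = kg of maize.
min 0.68x1 + 0.47x2 + 0.15x3 s.t.:
  14.8x1 + 11.5x2 + 12.3x3 ≥ 44.5   (metabolisable energy)
  38x1 + 27.7x2 + 2.5x3 ≥ 43.9   (lysine)
  x1, x2, x3 ≥ 0.
The minimum-cost mix takes nothing from pea protein — only meat-and-bone meal, maize. Binding constraints: metabolisable energy and lysine.
Solving gives x2 = 1.374, x3 = 2.333.
Hence cost = 0.47·1.374 + 0.15·2.333 = $0.99573.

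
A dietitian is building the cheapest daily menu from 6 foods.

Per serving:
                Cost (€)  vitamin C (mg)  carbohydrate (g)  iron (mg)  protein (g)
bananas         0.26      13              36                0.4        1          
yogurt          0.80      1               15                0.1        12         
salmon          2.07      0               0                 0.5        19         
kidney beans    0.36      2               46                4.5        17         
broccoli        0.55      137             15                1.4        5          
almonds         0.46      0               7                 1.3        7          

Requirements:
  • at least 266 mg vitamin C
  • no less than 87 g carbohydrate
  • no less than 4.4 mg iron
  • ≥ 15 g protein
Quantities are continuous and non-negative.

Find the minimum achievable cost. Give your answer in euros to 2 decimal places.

Treat it as an LP. Let x1 = servings of bananas, x2 = servings of yogurt, x3 = servings of salmon, x4 = servings of kidney beans, x5 = servings of broccoli, x6 = servings of almonds.
min 0.26x1 + 0.8x2 + 2.07x3 + 0.36x4 + 0.55x5 + 0.46x6 s.t.:
  13x1 + 1x2 + 2x4 + 137x5 ≥ 266   (vitamin C)
  36x1 + 15x2 + 46x4 + 15x5 + 7x6 ≥ 87   (carbohydrate)
  0.4x1 + 0.1x2 + 0.5x3 + 4.5x4 + 1.4x5 + 1.3x6 ≥ 4.4   (iron)
  1x1 + 12x2 + 19x3 + 17x4 + 5x5 + 7x6 ≥ 15   (protein)
  x1, x2, x3, x4, x5, x6 ≥ 0.
The optimal basis is {bananas, kidney beans, broccoli}; yogurt, salmon, almonds drop out. Binding constraints: vitamin C, carbohydrate, iron.
That vertex is x1 = 1.278, x4 = 0.2992, x5 = 1.816.
Cost = 0.26·1.278 + 0.36·0.2992 + 0.55·1.816 = 1.4388.

€1.44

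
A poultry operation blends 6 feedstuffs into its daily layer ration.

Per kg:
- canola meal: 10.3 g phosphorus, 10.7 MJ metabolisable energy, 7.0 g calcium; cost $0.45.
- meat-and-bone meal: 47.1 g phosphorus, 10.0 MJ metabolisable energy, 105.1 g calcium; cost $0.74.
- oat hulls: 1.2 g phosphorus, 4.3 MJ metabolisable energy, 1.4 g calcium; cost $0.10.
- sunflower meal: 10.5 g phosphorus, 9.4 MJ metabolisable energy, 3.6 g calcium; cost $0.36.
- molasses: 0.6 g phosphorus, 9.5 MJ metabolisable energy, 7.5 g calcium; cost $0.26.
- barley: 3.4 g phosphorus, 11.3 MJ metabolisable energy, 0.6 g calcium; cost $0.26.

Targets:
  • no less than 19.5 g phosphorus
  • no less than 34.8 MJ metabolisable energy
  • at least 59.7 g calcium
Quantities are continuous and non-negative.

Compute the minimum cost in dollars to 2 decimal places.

Let x1 = kg of canola meal, x2 = kg of meat-and-bone meal, x3 = kg of oat hulls, x4 = kg of sunflower meal, x5 = kg of molasses, x6 = kg of barley.
min 0.45x1 + 0.74x2 + 0.1x3 + 0.36x4 + 0.26x5 + 0.26x6 with:
  10.3x1 + 47.1x2 + 1.2x3 + 10.5x4 + 0.6x5 + 3.4x6 ≥ 19.5   (phosphorus)
  10.7x1 + 10x2 + 4.3x3 + 9.4x4 + 9.5x5 + 11.3x6 ≥ 34.8   (metabolisable energy)
  7x1 + 105.1x2 + 1.4x3 + 3.6x4 + 7.5x5 + 0.6x6 ≥ 59.7   (calcium)
  x1, x2, x3, x4, x5, x6 ≥ 0.
The cheapest feasible vertex uses only meat-and-bone meal, oat hulls; canola meal, sunflower meal, molasses, barley are not used. The metabolisable energy and calcium requirements are met with equality.
That vertex is x2 = 0.4749, x3 = 6.989.
Cost = 0.74·0.4749 + 0.1·6.989 = 1.0503.

$1.05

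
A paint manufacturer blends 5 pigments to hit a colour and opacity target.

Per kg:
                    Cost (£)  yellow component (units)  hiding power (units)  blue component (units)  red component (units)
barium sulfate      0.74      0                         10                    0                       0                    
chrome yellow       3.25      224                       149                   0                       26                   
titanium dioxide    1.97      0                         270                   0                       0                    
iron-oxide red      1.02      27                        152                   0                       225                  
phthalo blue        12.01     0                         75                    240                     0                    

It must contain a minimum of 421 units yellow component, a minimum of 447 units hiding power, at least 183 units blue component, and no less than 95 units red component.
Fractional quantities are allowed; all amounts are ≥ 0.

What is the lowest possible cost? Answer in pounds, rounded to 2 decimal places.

£15.78

This is a linear program. Let x1 = kg of barium sulfate, x2 = kg of chrome yellow, x3 = kg of titanium dioxide, x4 = kg of iron-oxide red, x5 = kg of phthalo blue.
Minimize 0.74x1 + 3.25x2 + 1.97x3 + 1.02x4 + 12.01x5 s.t.:
  224x2 + 27x4 ≥ 421   (yellow component)
  10x1 + 149x2 + 270x3 + 152x4 + 75x5 ≥ 447   (hiding power)
  240x5 ≥ 183   (blue component)
  26x2 + 225x4 ≥ 95   (red component)
  x1, x2, x3, x4, x5 ≥ 0.
The cheapest feasible vertex uses only chrome yellow, iron-oxide red, phthalo blue; barium sulfate, titanium dioxide are not used. The yellow component, hiding power, blue component requirements are met with equality.
So chrome yellow = 1.781 kg, iron-oxide red = 0.819 kg, phthalo blue = 0.7625 kg.
Total cost: 3.25·1.781 + 1.02·0.819 + 12.01·0.7625 = 15.7813.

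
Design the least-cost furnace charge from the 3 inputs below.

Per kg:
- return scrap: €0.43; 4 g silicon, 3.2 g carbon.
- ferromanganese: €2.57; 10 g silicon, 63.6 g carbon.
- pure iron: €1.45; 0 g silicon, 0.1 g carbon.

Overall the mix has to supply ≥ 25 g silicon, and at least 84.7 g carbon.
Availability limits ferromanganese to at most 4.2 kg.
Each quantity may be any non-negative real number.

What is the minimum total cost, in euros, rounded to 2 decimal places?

€4.43

This is a linear program. Let x1 = kg of return scrap, x2 = kg of ferromanganese, x3 = kg of pure iron.
Minimise 0.43x1 + 2.57x2 + 1.45x3 subject to:
  4x1 + 10x2 ≥ 25   (silicon)
  3.2x1 + 63.6x2 + 0.1x3 ≥ 84.7   (carbon)
  x2 ≤ 4.2
  x1, x2, x3 ≥ 0.
The optimal basis is {return scrap, ferromanganese}; pure iron drops out. Binding constraints: silicon and carbon.
So return scrap = 3.341 kg, ferromanganese = 1.164 kg.
Total cost: 0.43·3.341 + 2.57·1.164 = 4.4281.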